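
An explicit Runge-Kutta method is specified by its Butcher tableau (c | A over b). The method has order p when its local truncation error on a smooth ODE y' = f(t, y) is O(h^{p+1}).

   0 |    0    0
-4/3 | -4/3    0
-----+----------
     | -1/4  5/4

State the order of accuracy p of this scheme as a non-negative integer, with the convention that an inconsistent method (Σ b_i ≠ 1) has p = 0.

1

b = (-1/4, 5/4)
c = (0, -4/3)
Σ b_i: (-1/4)·1 + 5/4·1 = 1 ✓
b·c: 5/4·(-4/3) = -5/3 ≠ 1/2 ⇒ order 1.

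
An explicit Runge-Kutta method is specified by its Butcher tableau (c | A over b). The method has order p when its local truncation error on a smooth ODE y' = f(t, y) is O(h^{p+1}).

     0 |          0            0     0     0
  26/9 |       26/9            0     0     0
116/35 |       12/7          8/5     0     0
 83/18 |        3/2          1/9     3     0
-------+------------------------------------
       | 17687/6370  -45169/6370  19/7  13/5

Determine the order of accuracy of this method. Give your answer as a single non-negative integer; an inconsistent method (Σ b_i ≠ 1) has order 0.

b = (17687/6370, -45169/6370, 19/7, 13/5)
c = (0, 26/9, 116/35, 83/18)
Ac = (0, 0, 208/45, 29098/2835)
Σ b_i: 17687/6370·1 + (-45169/6370)·1 + 19/7·1 + 13/5·1 = 1 ✓
b·c: (-45169/6370)·26/9 + 19/7·116/35 + 13/5·83/18 = 1/2 ✓
b·c²: (-45169/6370)·676/81 + 19/7·13456/1225 + 13/5·6889/324 = 72010231/2778300 ≠ 1/3 ⇒ order 2.
b·Ac: 19/7·208/45 + 13/5·29098/2835 = 556114/14175 ≠ 1/6

2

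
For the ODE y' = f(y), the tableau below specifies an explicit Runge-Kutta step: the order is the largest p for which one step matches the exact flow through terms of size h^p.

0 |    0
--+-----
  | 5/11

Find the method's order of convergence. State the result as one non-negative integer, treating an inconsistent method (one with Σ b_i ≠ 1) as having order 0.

b = (5/11)
c = (0)
Σ b_i: 5/11·1 = 5/11 ≠ 1 ⇒ order 0.

0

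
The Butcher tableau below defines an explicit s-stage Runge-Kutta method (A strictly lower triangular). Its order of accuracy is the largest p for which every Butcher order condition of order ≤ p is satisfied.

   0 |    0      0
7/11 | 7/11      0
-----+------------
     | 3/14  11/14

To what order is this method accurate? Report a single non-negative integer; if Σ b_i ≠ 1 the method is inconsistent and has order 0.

2

b = (3/14, 11/14)
c = (0, 7/11)
Σ b_i: 3/14·1 + 11/14·1 = 1 ✓
b·c: 11/14·7/11 = 1/2 ✓; 2 stages ⇒ order 2.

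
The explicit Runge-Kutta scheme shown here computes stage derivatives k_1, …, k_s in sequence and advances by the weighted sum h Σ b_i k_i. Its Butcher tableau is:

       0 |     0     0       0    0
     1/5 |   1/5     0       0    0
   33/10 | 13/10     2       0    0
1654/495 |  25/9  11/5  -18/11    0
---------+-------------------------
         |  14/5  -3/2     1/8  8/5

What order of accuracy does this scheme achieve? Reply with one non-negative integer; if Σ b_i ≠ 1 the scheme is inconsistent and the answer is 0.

0

b = (14/5, -3/2, 1/8, 8/5)
c = (0, 1/5, 33/10, 1654/495)
Ac = (0, 0, 2/5, -124/25)
Σ b_i: 14/5·1 + (-3/2)·1 + 1/8·1 + 8/5·1 = 121/40 ≠ 1 ⇒ order 0.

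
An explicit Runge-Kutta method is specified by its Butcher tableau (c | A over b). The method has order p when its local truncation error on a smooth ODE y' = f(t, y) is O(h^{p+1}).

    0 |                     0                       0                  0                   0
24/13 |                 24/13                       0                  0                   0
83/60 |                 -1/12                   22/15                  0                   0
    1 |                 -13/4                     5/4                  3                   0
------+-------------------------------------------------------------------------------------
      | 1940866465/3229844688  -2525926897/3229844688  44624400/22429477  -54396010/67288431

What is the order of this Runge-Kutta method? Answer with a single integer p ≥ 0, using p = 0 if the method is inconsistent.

3

b = (1940866465/3229844688, -2525926897/3229844688, 44624400/22429477, -54396010/67288431)
c = (0, 24/13, 83/60, 1)
Ac = (0, 0, 176/65, 1679/260)
Σ b_i: 1940866465/3229844688·1 + (-2525926897/3229844688)·1 + 44624400/22429477·1 + (-54396010/67288431)·1 = 1 ✓
b·c: (-2525926897/3229844688)·24/13 + 44624400/22429477·83/60 + (-54396010/67288431)·1 = 1/2 ✓
b·c²: (-2525926897/3229844688)·576/169 + 44624400/22429477·6889/3600 + (-54396010/67288431)·1 = 1/3 ✓
b·Ac: 44624400/22429477·176/65 + (-54396010/67288431)·1679/260 = 1/6 ✓
b·c³: (-2525926897/3229844688)·13824/2197 + 44624400/22429477·571787/216000 + (-54396010/67288431)·1 = -24281615243/52484976180 ≠ 1/4 ⇒ order 3.
b·(c∘Ac): 44624400/22429477·3652/975 + (-54396010/67288431)·1679/260 = 3904374625/1749499206 ≠ 1/8
b·Ac²: 44624400/22429477·4224/845 + (-54396010/67288431)·2028241/202800 = 195285211643/104969952360 ≠ 1/12
b·A²c: (-54396010/67288431)·528/65 = -1914739552/291583201 ≠ 1/24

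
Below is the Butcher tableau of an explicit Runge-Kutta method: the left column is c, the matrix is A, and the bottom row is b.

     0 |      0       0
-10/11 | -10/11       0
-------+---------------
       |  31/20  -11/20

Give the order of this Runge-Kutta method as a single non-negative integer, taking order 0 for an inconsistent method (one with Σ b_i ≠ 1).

2

b = (31/20, -11/20)
c = (0, -10/11)
Σ b_i: 31/20·1 + (-11/20)·1 = 1 ✓
b·c: (-11/20)·(-10/11) = 1/2 ✓; 2 stages ⇒ order 2.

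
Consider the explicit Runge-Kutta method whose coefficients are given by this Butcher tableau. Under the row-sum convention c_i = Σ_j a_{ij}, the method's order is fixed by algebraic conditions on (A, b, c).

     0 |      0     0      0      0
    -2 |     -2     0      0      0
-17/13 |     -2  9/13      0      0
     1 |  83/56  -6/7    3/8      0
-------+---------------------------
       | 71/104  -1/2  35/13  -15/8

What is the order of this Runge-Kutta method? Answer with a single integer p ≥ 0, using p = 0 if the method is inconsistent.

b = (71/104, -1/2, 35/13, -15/8)
c = (0, -2, -17/13, 1)
Ac = (0, 0, -18/13, 891/728)
Σ b_i: 71/104·1 + (-1/2)·1 + 35/13·1 + (-15/8)·1 = 1 ✓
b·c: (-1/2)·(-2) + 35/13·(-17/13) + (-15/8)·1 = -5943/1352 ≠ 1/2 ⇒ order 1.

1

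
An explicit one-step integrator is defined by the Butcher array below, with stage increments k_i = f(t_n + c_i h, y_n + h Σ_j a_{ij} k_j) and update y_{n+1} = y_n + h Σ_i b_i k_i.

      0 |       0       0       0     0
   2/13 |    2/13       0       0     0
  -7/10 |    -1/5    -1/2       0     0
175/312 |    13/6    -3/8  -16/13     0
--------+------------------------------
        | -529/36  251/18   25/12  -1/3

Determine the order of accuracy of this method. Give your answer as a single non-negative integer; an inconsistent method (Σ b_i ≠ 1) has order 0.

b = (-529/36, 251/18, 25/12, -1/3)
c = (0, 2/13, -7/10, 175/312)
Ac = (0, 0, -1/13, 209/260)
Σ b_i: (-529/36)·1 + 251/18·1 + 25/12·1 + (-1/3)·1 = 1 ✓
b·c: 251/18·2/13 + 25/12·(-7/10) + (-1/3)·175/312 = 1/2 ✓
b·c²: 251/18·4/169 + 25/12·49/100 + (-1/3)·30625/97344 = 363875/292032 ≠ 1/3 ⇒ order 2.
b·Ac: 25/12·(-1/13) + (-1/3)·209/260 = -167/390 ≠ 1/6

2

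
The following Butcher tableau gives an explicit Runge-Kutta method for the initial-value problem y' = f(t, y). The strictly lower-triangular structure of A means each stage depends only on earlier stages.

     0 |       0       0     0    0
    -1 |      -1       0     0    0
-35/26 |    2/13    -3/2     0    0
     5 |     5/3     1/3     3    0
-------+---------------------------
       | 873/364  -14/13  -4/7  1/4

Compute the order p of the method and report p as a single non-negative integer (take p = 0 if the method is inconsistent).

b = (873/364, -14/13, -4/7, 1/4)
c = (0, -1, -35/26, 5)
Ac = (0, 0, 3/2, -341/78)
Σ b_i: 873/364·1 + (-14/13)·1 + (-4/7)·1 + 1/4·1 = 1 ✓
b·c: (-14/13)·(-1) + (-4/7)·(-35/26) + 1/4·5 = 161/52 ≠ 1/2 ⇒ order 1.

1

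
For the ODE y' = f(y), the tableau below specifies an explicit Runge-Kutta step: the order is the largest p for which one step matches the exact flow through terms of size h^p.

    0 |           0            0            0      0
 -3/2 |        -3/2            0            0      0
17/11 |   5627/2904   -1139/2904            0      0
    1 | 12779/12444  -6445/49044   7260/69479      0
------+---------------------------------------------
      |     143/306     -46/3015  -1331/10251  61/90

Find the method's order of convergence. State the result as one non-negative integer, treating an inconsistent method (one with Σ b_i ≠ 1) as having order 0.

b = (143/306, -46/3015, -1331/10251, 61/90)
c = (0, -3/2, 17/11, 1)
Ac = (0, 0, 1139/1936, 175/488)
Σ b_i: 143/306·1 + (-46/3015)·1 + (-1331/10251)·1 + 61/90·1 = 1 ✓
b·c: (-46/3015)·(-3/2) + (-1331/10251)·17/11 + 61/90·1 = 1/2 ✓
b·c²: (-46/3015)·9/4 + (-1331/10251)·289/121 + 61/90·1 = 1/3 ✓
b·Ac: (-1331/10251)·1139/1936 + 61/90·175/488 = 1/6 ✓
b·c³: (-46/3015)·(-27/8) + (-1331/10251)·4913/1331 + 61/90·1 = 1/4 ✓
b·(c∘Ac): (-1331/10251)·19363/21296 + 61/90·175/488 = 1/8 ✓
b·Ac²: (-1331/10251)·(-3417/3872) + 61/90·(-45/976) = 1/12 ✓
b·A²c: 61/90·15/244 = 1/24 ✓; 4 stages ⇒ order 4.

4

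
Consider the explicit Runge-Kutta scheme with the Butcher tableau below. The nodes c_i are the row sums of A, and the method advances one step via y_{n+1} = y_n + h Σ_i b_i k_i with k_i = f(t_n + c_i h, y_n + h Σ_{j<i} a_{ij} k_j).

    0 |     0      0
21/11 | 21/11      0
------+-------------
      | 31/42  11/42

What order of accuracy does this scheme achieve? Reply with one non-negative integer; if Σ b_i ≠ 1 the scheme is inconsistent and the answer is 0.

2

b = (31/42, 11/42)
c = (0, 21/11)
Σ b_i: 31/42·1 + 11/42·1 = 1 ✓
b·c: 11/42·21/11 = 1/2 ✓; 2 stages ⇒ order 2.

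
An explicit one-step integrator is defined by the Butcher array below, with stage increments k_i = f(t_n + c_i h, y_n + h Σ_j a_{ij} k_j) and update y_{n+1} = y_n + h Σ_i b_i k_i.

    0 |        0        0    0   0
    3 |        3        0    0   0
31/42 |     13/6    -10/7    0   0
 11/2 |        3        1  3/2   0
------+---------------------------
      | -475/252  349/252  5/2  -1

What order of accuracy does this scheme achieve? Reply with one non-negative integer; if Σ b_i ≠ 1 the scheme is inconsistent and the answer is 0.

b = (-475/252, 349/252, 5/2, -1)
c = (0, 3, 31/42, 11/2)
Ac = (0, 0, -30/7, 115/28)
Σ b_i: (-475/252)·1 + 349/252·1 + 5/2·1 + (-1)·1 = 1 ✓
b·c: 349/252·3 + 5/2·31/42 + (-1)·11/2 = 1/2 ✓
b·c²: 349/252·9 + 5/2·961/1764 + (-1)·121/4 = -57943/3528 ≠ 1/3 ⇒ order 2.
b·Ac: 5/2·(-30/7) + (-1)·115/28 = -415/28 ≠ 1/6

2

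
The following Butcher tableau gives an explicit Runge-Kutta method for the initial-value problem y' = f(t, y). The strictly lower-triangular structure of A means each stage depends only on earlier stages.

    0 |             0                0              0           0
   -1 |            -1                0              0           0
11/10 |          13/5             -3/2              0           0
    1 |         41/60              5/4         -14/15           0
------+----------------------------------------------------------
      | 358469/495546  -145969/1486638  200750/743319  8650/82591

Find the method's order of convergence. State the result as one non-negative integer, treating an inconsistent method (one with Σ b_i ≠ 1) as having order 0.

3

b = (358469/495546, -145969/1486638, 200750/743319, 8650/82591)
c = (0, -1, 11/10, 1)
Ac = (0, 0, 3/2, -683/300)
Σ b_i: 358469/495546·1 + (-145969/1486638)·1 + 200750/743319·1 + 8650/82591·1 = 1 ✓
b·c: (-145969/1486638)·(-1) + 200750/743319·11/10 + 8650/82591·1 = 1/2 ✓
b·c²: (-145969/1486638)·1 + 200750/743319·121/100 + 8650/82591·1 = 1/3 ✓
b·Ac: 200750/743319·3/2 + 8650/82591·(-683/300) = 1/6 ✓
b·c³: (-145969/1486638)·(-1) + 200750/743319·1331/1000 + 8650/82591·1 = 557377/991092 ≠ 1/4 ⇒ order 3.
b·(c∘Ac): 200750/743319·33/20 + 8650/82591·(-683/300) = 17111/82591 ≠ 1/8
b·Ac²: 200750/743319·(-3/2) + 8650/82591·181/1500 = -972437/2477730 ≠ 1/12
b·A²c: 8650/82591·(-7/5) = -12110/82591 ≠ 1/24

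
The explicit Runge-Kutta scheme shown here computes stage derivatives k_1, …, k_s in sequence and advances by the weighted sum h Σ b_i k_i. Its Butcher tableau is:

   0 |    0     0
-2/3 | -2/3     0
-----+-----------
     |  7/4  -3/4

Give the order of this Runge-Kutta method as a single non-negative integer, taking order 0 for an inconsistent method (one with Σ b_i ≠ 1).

2

b = (7/4, -3/4)
c = (0, -2/3)
Σ b_i: 7/4·1 + (-3/4)·1 = 1 ✓
b·c: (-3/4)·(-2/3) = 1/2 ✓; 2 stages ⇒ order 2.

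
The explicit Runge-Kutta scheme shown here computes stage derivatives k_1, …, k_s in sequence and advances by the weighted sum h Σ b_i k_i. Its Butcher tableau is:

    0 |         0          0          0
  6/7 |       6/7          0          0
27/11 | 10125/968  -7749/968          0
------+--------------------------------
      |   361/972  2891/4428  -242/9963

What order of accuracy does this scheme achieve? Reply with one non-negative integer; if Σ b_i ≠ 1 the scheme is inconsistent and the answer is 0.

b = (361/972, 2891/4428, -242/9963)
c = (0, 6/7, 27/11)
Ac = (0, 0, -3321/484)
Σ b_i: 361/972·1 + 2891/4428·1 + (-242/9963)·1 = 1 ✓
b·c: 2891/4428·6/7 + (-242/9963)·27/11 = 1/2 ✓
b·c²: 2891/4428·36/49 + (-242/9963)·729/121 = 1/3 ✓
b·Ac: (-242/9963)·(-3321/484) = 1/6 ✓; 3 stages ⇒ order 3.

3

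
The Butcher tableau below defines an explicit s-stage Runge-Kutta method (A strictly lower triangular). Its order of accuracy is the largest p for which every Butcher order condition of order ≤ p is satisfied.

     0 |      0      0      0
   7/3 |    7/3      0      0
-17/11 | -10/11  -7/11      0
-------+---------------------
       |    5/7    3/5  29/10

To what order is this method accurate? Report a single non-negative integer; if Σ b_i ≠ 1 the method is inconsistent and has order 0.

b = (5/7, 3/5, 29/10)
c = (0, 7/3, -17/11)
Ac = (0, 0, -49/33)
Σ b_i: 5/7·1 + 3/5·1 + 29/10·1 = 59/14 ≠ 1 ⇒ order 0.

0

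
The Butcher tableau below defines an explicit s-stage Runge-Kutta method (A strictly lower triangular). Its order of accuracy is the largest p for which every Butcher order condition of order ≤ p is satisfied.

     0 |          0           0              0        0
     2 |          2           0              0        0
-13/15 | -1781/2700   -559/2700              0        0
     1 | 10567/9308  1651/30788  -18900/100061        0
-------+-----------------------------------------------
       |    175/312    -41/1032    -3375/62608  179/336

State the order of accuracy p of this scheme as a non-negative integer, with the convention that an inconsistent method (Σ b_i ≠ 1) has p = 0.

b = (175/312, -41/1032, -3375/62608, 179/336)
c = (0, 2, -13/15, 1)
Ac = (0, 0, -559/1350, 97/358)
Σ b_i: 175/312·1 + (-41/1032)·1 + (-3375/62608)·1 + 179/336·1 = 1 ✓
b·c: (-41/1032)·2 + (-3375/62608)·(-13/15) + 179/336·1 = 1/2 ✓
b·c²: (-41/1032)·4 + (-3375/62608)·169/225 + 179/336·1 = 1/3 ✓
b·Ac: (-3375/62608)·(-559/1350) + 179/336·97/358 = 1/6 ✓
b·c³: (-41/1032)·8 + (-3375/62608)·(-2197/3375) + 179/336·1 = 1/4 ✓
b·(c∘Ac): (-3375/62608)·7267/20250 + 179/336·97/358 = 1/8 ✓
b·Ac²: (-3375/62608)·(-559/675) + 179/336·13/179 = 1/12 ✓
b·A²c: 179/336·14/179 = 1/24 ✓; 4 stages ⇒ order 4.

4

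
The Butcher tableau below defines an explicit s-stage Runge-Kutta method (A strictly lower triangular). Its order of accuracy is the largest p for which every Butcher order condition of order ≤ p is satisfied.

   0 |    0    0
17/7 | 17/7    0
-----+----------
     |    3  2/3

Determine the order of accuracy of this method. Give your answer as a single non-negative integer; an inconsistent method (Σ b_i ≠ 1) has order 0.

0

b = (3, 2/3)
c = (0, 17/7)
Σ b_i: 3·1 + 2/3·1 = 11/3 ≠ 1 ⇒ order 0.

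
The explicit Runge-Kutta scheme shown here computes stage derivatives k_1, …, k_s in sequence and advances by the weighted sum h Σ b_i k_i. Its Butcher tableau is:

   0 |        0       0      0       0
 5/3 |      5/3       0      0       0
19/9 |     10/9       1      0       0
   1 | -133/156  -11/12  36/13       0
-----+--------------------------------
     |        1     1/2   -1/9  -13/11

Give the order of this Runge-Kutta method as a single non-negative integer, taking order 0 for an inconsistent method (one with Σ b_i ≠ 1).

b = (1, 1/2, -1/9, -13/11)
c = (0, 5/3, 19/9, 1)
Ac = (0, 0, 5/3, 2021/468)
Σ b_i: 1·1 + 1/2·1 + (-1/9)·1 + (-13/11)·1 = 41/198 ≠ 1 ⇒ order 0.

0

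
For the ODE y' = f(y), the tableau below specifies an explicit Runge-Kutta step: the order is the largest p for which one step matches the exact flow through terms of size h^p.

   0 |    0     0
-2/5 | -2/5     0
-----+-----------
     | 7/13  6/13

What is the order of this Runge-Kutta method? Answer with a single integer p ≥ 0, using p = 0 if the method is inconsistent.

1

b = (7/13, 6/13)
c = (0, -2/5)
Σ b_i: 7/13·1 + 6/13·1 = 1 ✓
b·c: 6/13·(-2/5) = -12/65 ≠ 1/2 ⇒ order 1.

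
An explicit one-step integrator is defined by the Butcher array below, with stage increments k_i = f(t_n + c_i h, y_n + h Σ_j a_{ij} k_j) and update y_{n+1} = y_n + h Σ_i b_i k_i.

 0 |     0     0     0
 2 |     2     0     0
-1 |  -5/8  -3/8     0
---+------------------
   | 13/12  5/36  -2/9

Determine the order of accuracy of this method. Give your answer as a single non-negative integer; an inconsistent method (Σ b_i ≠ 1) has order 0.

3

b = (13/12, 5/36, -2/9)
c = (0, 2, -1)
Ac = (0, 0, -3/4)
Σ b_i: 13/12·1 + 5/36·1 + (-2/9)·1 = 1 ✓
b·c: 5/36·2 + (-2/9)·(-1) = 1/2 ✓
b·c²: 5/36·4 + (-2/9)·1 = 1/3 ✓
b·Ac: (-2/9)·(-3/4) = 1/6 ✓; 3 stages ⇒ order 3.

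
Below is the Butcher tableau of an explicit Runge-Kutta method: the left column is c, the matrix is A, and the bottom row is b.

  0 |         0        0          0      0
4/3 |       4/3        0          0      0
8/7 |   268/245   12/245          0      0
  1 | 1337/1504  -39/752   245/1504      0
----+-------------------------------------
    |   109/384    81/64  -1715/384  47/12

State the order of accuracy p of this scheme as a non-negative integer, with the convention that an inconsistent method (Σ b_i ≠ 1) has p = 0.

4

b = (109/384, 81/64, -1715/384, 47/12)
c = (0, 4/3, 8/7, 1)
Ac = (0, 0, 16/245, 11/94)
Σ b_i: 109/384·1 + 81/64·1 + (-1715/384)·1 + 47/12·1 = 1 ✓
b·c: 81/64·4/3 + (-1715/384)·8/7 + 47/12·1 = 1/2 ✓
b·c²: 81/64·16/9 + (-1715/384)·64/49 + 47/12·1 = 1/3 ✓
b·Ac: (-1715/384)·16/245 + 47/12·11/94 = 1/6 ✓
b·c³: 81/64·64/27 + (-1715/384)·512/343 + 47/12·1 = 1/4 ✓
b·(c∘Ac): (-1715/384)·128/1715 + 47/12·11/94 = 1/8 ✓
b·Ac²: (-1715/384)·64/735 + 47/12·17/141 = 1/12 ✓
b·A²c: 47/12·1/94 = 1/24 ✓; 4 stages ⇒ order 4.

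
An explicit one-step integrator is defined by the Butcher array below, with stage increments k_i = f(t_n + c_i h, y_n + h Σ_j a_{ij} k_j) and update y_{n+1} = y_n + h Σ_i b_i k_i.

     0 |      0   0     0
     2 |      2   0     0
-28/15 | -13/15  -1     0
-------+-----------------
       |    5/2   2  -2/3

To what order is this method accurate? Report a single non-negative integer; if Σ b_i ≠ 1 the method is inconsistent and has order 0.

b = (5/2, 2, -2/3)
c = (0, 2, -28/15)
Ac = (0, 0, -2)
Σ b_i: 5/2·1 + 2·1 + (-2/3)·1 = 23/6 ≠ 1 ⇒ order 0.

0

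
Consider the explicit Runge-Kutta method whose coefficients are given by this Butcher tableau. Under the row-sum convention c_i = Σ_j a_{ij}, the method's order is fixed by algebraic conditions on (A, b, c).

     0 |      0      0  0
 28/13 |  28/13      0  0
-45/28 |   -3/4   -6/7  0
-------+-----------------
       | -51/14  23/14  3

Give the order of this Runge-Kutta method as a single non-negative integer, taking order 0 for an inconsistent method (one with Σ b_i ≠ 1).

b = (-51/14, 23/14, 3)
c = (0, 28/13, -45/28)
Ac = (0, 0, -24/13)
Σ b_i: (-51/14)·1 + 23/14·1 + 3·1 = 1 ✓
b·c: 23/14·28/13 + 3·(-45/28) = -467/364 ≠ 1/2 ⇒ order 1.

1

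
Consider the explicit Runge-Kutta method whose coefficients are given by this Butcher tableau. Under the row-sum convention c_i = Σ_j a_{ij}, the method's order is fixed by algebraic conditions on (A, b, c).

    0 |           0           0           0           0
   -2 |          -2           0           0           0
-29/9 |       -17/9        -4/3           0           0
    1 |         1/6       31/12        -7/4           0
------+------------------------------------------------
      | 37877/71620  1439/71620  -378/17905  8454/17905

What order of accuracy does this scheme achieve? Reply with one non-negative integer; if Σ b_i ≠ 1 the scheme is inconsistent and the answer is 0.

b = (37877/71620, 1439/71620, -378/17905, 8454/17905)
c = (0, -2, -29/9, 1)
Ac = (0, 0, 8/3, 17/36)
Σ b_i: 37877/71620·1 + 1439/71620·1 + (-378/17905)·1 + 8454/17905·1 = 1 ✓
b·c: 1439/71620·(-2) + (-378/17905)·(-29/9) + 8454/17905·1 = 1/2 ✓
b·c²: 1439/71620·4 + (-378/17905)·841/81 + 8454/17905·1 = 1/3 ✓
b·Ac: (-378/17905)·8/3 + 8454/17905·17/36 = 1/6 ✓
b·c³: 1439/71620·(-8) + (-378/17905)·(-24389/729) + 8454/17905·1 = 491998/483435 ≠ 1/4 ⇒ order 3.
b·(c∘Ac): (-378/17905)·(-232/27) + 8454/17905·17/36 = 43441/107430 ≠ 1/8
b·Ac²: (-378/17905)·(-16/3) + 8454/17905·(-2539/324) = -3468587/966870 ≠ 1/12
b·A²c: 8454/17905·(-14/3) = -39452/17905 ≠ 1/24

3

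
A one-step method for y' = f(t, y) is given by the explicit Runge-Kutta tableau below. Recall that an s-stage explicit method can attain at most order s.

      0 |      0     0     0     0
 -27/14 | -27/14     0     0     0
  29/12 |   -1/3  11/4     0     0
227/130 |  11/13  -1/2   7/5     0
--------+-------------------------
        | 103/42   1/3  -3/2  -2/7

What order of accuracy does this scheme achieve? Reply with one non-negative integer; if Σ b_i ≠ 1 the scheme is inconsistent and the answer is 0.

1

b = (103/42, 1/3, -3/2, -2/7)
c = (0, -27/14, 29/12, 227/130)
Ac = (0, 0, -297/56, 913/210)
Σ b_i: 103/42·1 + 1/3·1 + (-3/2)·1 + (-2/7)·1 = 1 ✓
b·c: 1/3·(-27/14) + (-3/2)·29/12 + (-2/7)·227/130 = -17351/3640 ≠ 1/2 ⇒ order 1.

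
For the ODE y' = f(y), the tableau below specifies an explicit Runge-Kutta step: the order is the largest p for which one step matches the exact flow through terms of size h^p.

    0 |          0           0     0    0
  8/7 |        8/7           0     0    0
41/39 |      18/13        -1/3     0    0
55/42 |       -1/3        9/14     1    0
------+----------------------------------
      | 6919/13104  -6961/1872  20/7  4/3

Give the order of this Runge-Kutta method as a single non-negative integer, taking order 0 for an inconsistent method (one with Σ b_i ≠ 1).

b = (6919/13104, -6961/1872, 20/7, 4/3)
c = (0, 8/7, 41/39, 55/42)
Ac = (0, 0, -8/21, 3413/1911)
Σ b_i: 6919/13104·1 + (-6961/1872)·1 + 20/7·1 + 4/3·1 = 1 ✓
b·c: (-6961/1872)·8/7 + 20/7·41/39 + 4/3·55/42 = 1/2 ✓
b·c²: (-6961/1872)·64/49 + 20/7·1681/1521 + 4/3·3025/1764 = 131329/223587 ≠ 1/3 ⇒ order 2.
b·Ac: 20/7·(-8/21) + 4/3·3413/1911 = 7412/5733 ≠ 1/6

2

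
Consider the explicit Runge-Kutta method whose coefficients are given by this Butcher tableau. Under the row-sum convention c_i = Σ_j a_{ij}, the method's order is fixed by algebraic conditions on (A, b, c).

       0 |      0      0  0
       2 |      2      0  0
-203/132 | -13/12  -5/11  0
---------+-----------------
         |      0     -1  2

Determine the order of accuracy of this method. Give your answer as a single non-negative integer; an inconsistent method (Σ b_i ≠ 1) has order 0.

1

b = (0, -1, 2)
c = (0, 2, -203/132)
Ac = (0, 0, -10/11)
Σ b_i: (-1)·1 + 2·1 = 1 ✓
b·c: (-1)·2 + 2·(-203/132) = -335/66 ≠ 1/2 ⇒ order 1.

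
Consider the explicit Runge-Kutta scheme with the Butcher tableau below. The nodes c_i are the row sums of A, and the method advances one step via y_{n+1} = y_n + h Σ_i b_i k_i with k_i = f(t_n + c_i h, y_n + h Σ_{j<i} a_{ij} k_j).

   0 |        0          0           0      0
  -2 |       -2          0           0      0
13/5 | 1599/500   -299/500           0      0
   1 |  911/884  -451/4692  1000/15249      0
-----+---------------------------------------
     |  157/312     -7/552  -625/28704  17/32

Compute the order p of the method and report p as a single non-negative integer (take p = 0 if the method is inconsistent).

4

b = (157/312, -7/552, -625/28704, 17/32)
c = (0, -2, 13/5, 1)
Ac = (0, 0, 299/250, 37/102)
Σ b_i: 157/312·1 + (-7/552)·1 + (-625/28704)·1 + 17/32·1 = 1 ✓
b·c: (-7/552)·(-2) + (-625/28704)·13/5 + 17/32·1 = 1/2 ✓
b·c²: (-7/552)·4 + (-625/28704)·169/25 + 17/32·1 = 1/3 ✓
b·Ac: (-625/28704)·299/250 + 17/32·37/102 = 1/6 ✓
b·c³: (-7/552)·(-8) + (-625/28704)·2197/125 + 17/32·1 = 1/4 ✓
b·(c∘Ac): (-625/28704)·3887/1250 + 17/32·37/102 = 1/8 ✓
b·Ac²: (-625/28704)·(-299/125) + 17/32·1/17 = 1/12 ✓
b·A²c: 17/32·4/51 = 1/24 ✓; 4 stages ⇒ order 4.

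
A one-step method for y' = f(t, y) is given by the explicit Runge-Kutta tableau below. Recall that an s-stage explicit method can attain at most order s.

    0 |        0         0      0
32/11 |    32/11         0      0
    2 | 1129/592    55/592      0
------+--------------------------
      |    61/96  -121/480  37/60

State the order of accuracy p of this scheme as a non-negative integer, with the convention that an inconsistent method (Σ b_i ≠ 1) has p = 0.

b = (61/96, -121/480, 37/60)
c = (0, 32/11, 2)
Ac = (0, 0, 10/37)
Σ b_i: 61/96·1 + (-121/480)·1 + 37/60·1 = 1 ✓
b·c: (-121/480)·32/11 + 37/60·2 = 1/2 ✓
b·c²: (-121/480)·1024/121 + 37/60·4 = 1/3 ✓
b·Ac: 37/60·10/37 = 1/6 ✓; 3 stages ⇒ order 3.

3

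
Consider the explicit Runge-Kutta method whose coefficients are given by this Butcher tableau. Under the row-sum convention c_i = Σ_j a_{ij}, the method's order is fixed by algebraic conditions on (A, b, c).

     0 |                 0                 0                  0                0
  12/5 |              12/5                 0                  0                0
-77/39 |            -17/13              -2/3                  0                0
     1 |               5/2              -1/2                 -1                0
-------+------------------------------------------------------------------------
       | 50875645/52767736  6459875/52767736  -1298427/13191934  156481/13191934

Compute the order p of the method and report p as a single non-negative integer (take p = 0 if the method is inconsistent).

b = (50875645/52767736, 6459875/52767736, -1298427/13191934, 156481/13191934)
c = (0, 12/5, -77/39, 1)
Ac = (0, 0, -8/5, 151/195)
Σ b_i: 50875645/52767736·1 + 6459875/52767736·1 + (-1298427/13191934)·1 + 156481/13191934·1 = 1 ✓
b·c: 6459875/52767736·12/5 + (-1298427/13191934)·(-77/39) + 156481/13191934·1 = 1/2 ✓
b·c²: 6459875/52767736·144/25 + (-1298427/13191934)·5929/1521 + 156481/13191934·1 = 1/3 ✓
b·Ac: (-1298427/13191934)·(-8/5) + 156481/13191934·151/195 = 1/6 ✓
b·c³: 6459875/52767736·1728/125 + (-1298427/13191934)·(-456533/59319) + 156481/13191934·1 = 20876663/8480529 ≠ 1/4 ⇒ order 3.
b·(c∘Ac): (-1298427/13191934)·616/195 + 156481/13191934·151/195 = -59707877/197879010 ≠ 1/8
b·Ac²: (-1298427/13191934)·(-96/25) + 156481/13191934·(-257737/38025) = 328044337/1102468770 ≠ 1/12
b·A²c: 156481/13191934·8/5 = 625924/32979835 ≠ 1/24

3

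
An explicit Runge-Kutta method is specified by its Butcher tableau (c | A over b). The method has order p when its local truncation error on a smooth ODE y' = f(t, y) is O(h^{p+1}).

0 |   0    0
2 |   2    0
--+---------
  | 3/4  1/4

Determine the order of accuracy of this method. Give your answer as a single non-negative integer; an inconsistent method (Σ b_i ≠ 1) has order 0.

b = (3/4, 1/4)
c = (0, 2)
Σ b_i: 3/4·1 + 1/4·1 = 1 ✓
b·c: 1/4·2 = 1/2 ✓; 2 stages ⇒ order 2.

2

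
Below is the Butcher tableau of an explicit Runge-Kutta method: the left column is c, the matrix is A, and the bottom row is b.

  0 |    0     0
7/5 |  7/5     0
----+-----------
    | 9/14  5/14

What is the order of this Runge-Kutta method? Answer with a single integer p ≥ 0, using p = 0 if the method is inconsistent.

2

b = (9/14, 5/14)
c = (0, 7/5)
Σ b_i: 9/14·1 + 5/14·1 = 1 ✓
b·c: 5/14·7/5 = 1/2 ✓; 2 stages ⇒ order 2.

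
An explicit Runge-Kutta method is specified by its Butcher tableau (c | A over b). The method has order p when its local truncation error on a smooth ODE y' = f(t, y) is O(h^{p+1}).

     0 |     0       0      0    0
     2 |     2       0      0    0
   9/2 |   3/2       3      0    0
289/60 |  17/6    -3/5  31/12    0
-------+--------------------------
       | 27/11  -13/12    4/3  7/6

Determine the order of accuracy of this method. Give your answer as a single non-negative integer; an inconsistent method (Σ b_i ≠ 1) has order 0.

0

b = (27/11, -13/12, 4/3, 7/6)
c = (0, 2, 9/2, 289/60)
Ac = (0, 0, 6, 417/40)
Σ b_i: 27/11·1 + (-13/12)·1 + 4/3·1 + 7/6·1 = 511/132 ≠ 1 ⇒ order 0.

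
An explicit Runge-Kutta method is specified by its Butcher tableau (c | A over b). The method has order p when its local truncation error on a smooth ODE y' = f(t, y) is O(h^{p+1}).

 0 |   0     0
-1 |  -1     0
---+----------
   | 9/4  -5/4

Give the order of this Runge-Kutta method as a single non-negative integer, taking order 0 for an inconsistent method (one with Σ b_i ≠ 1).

1

b = (9/4, -5/4)
c = (0, -1)
Σ b_i: 9/4·1 + (-5/4)·1 = 1 ✓
b·c: (-5/4)·(-1) = 5/4 ≠ 1/2 ⇒ order 1.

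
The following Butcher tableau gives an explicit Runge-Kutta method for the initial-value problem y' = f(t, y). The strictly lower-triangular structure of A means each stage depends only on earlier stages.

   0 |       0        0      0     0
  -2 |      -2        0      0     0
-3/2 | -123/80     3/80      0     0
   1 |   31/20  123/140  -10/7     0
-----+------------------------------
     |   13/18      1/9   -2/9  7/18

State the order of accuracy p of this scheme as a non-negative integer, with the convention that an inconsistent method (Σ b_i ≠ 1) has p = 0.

4

b = (13/18, 1/9, -2/9, 7/18)
c = (0, -2, -3/2, 1)
Ac = (0, 0, -3/40, 27/70)
Σ b_i: 13/18·1 + 1/9·1 + (-2/9)·1 + 7/18·1 = 1 ✓
b·c: 1/9·(-2) + (-2/9)·(-3/2) + 7/18·1 = 1/2 ✓
b·c²: 1/9·4 + (-2/9)·9/4 + 7/18·1 = 1/3 ✓
b·Ac: (-2/9)·(-3/40) + 7/18·27/70 = 1/6 ✓
b·c³: 1/9·(-8) + (-2/9)·(-27/8) + 7/18·1 = 1/4 ✓
b·(c∘Ac): (-2/9)·9/80 + 7/18·27/70 = 1/8 ✓
b·Ac²: (-2/9)·3/20 + 7/18·3/10 = 1/12 ✓
b·A²c: 7/18·3/28 = 1/24 ✓; 4 stages ⇒ order 4.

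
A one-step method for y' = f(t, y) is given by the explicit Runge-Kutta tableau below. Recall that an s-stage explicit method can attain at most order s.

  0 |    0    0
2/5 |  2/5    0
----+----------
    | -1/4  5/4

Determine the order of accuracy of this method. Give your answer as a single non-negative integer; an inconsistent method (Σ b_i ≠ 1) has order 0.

2

b = (-1/4, 5/4)
c = (0, 2/5)
Σ b_i: (-1/4)·1 + 5/4·1 = 1 ✓
b·c: 5/4·2/5 = 1/2 ✓; 2 stages ⇒ order 2.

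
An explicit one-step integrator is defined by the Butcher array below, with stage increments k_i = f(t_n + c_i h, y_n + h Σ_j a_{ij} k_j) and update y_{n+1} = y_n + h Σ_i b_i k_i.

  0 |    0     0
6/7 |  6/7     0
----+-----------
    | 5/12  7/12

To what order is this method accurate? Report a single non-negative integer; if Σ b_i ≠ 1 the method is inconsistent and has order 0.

2

b = (5/12, 7/12)
c = (0, 6/7)
Σ b_i: 5/12·1 + 7/12·1 = 1 ✓
b·c: 7/12·6/7 = 1/2 ✓; 2 stages ⇒ order 2.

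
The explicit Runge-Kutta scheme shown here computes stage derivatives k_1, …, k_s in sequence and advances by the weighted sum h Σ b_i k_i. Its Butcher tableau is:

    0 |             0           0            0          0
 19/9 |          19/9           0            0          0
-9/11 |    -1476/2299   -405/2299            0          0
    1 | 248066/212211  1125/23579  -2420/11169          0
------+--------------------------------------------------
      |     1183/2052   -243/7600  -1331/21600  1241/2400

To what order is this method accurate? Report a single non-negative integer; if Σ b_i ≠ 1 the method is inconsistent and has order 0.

4

b = (1183/2052, -243/7600, -1331/21600, 1241/2400)
c = (0, 19/9, -9/11, 1)
Ac = (0, 0, -45/121, 345/1241)
Σ b_i: 1183/2052·1 + (-243/7600)·1 + (-1331/21600)·1 + 1241/2400·1 = 1 ✓
b·c: (-243/7600)·19/9 + (-1331/21600)·(-9/11) + 1241/2400·1 = 1/2 ✓
b·c²: (-243/7600)·361/81 + (-1331/21600)·81/121 + 1241/2400·1 = 1/3 ✓
b·Ac: (-1331/21600)·(-45/121) + 1241/2400·345/1241 = 1/6 ✓
b·c³: (-243/7600)·6859/729 + (-1331/21600)·(-729/1331) + 1241/2400·1 = 1/4 ✓
b·(c∘Ac): (-1331/21600)·405/1331 + 1241/2400·345/1241 = 1/8 ✓
b·Ac²: (-1331/21600)·(-95/121) + 1241/2400·755/11169 = 1/12 ✓
b·A²c: 1241/2400·100/1241 = 1/24 ✓; 4 stages ⇒ order 4.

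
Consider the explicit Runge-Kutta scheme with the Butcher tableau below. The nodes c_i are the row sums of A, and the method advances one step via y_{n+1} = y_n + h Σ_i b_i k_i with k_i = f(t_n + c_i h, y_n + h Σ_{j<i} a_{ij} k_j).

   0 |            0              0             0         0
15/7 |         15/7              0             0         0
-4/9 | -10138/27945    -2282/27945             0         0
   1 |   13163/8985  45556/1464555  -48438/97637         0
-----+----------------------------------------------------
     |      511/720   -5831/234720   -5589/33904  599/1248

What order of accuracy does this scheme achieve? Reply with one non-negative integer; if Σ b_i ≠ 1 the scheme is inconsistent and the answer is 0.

b = (511/720, -5831/234720, -5589/33904, 599/1248)
c = (0, 15/7, -4/9, 1)
Ac = (0, 0, -326/1863, 172/599)
Σ b_i: 511/720·1 + (-5831/234720)·1 + (-5589/33904)·1 + 599/1248·1 = 1 ✓
b·c: (-5831/234720)·15/7 + (-5589/33904)·(-4/9) + 599/1248·1 = 1/2 ✓
b·c²: (-5831/234720)·225/49 + (-5589/33904)·16/81 + 599/1248·1 = 1/3 ✓
b·Ac: (-5589/33904)·(-326/1863) + 599/1248·172/599 = 1/6 ✓
b·c³: (-5831/234720)·3375/343 + (-5589/33904)·(-64/729) + 599/1248·1 = 1/4 ✓
b·(c∘Ac): (-5589/33904)·1304/16767 + 599/1248·172/599 = 1/8 ✓
b·Ac²: (-5589/33904)·(-1630/4347) + 599/1248·188/4193 = 1/12 ✓
b·A²c: 599/1248·52/599 = 1/24 ✓; 4 stages ⇒ order 4.

4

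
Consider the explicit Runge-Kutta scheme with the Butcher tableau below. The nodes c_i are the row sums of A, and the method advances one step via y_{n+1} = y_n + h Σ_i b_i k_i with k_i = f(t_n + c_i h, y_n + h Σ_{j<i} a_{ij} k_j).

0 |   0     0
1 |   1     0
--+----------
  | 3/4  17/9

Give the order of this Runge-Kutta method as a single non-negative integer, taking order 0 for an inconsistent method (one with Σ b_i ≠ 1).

0

b = (3/4, 17/9)
c = (0, 1)
Σ b_i: 3/4·1 + 17/9·1 = 95/36 ≠ 1 ⇒ order 0.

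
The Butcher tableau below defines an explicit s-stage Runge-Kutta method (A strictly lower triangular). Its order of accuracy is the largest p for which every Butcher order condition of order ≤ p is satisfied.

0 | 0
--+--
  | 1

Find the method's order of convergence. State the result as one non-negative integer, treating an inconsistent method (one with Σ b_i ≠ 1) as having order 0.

b = (1)
c = (0)
Σ b_i: 1·1 = 1 ✓; 1 stage ⇒ order 1.

1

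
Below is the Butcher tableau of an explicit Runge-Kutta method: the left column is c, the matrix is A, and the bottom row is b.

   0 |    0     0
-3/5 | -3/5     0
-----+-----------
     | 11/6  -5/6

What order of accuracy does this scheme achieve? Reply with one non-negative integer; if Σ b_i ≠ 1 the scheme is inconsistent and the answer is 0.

2

b = (11/6, -5/6)
c = (0, -3/5)
Σ b_i: 11/6·1 + (-5/6)·1 = 1 ✓
b·c: (-5/6)·(-3/5) = 1/2 ✓; 2 stages ⇒ order 2.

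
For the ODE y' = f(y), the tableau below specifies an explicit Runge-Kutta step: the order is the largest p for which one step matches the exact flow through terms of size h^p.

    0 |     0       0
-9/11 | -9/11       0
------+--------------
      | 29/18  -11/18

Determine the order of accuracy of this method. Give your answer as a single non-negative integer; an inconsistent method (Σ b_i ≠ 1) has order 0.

b = (29/18, -11/18)
c = (0, -9/11)
Σ b_i: 29/18·1 + (-11/18)·1 = 1 ✓
b·c: (-11/18)·(-9/11) = 1/2 ✓; 2 stages ⇒ order 2.

2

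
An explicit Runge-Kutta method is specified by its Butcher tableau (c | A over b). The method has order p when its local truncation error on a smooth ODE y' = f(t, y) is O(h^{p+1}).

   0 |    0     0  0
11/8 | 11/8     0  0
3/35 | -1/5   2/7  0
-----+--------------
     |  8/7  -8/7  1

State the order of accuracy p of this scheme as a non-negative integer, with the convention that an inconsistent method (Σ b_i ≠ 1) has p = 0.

b = (8/7, -8/7, 1)
c = (0, 11/8, 3/35)
Ac = (0, 0, 11/28)
Σ b_i: 8/7·1 + (-8/7)·1 + 1·1 = 1 ✓
b·c: (-8/7)·11/8 + 1·3/35 = -52/35 ≠ 1/2 ⇒ order 1.

1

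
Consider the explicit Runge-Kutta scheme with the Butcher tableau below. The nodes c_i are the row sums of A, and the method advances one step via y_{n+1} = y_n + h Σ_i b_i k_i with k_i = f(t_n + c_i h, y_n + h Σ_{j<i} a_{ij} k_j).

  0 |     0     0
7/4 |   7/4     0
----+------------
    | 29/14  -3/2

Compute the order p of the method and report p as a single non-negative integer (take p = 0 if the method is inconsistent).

b = (29/14, -3/2)
c = (0, 7/4)
Σ b_i: 29/14·1 + (-3/2)·1 = 4/7 ≠ 1 ⇒ order 0.

0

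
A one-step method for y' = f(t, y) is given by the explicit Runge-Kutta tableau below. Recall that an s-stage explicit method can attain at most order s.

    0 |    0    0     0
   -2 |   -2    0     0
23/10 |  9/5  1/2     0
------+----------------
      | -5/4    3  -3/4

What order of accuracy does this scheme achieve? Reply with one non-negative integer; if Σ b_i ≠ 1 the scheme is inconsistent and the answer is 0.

b = (-5/4, 3, -3/4)
c = (0, -2, 23/10)
Ac = (0, 0, -1)
Σ b_i: (-5/4)·1 + 3·1 + (-3/4)·1 = 1 ✓
b·c: 3·(-2) + (-3/4)·23/10 = -309/40 ≠ 1/2 ⇒ order 1.

1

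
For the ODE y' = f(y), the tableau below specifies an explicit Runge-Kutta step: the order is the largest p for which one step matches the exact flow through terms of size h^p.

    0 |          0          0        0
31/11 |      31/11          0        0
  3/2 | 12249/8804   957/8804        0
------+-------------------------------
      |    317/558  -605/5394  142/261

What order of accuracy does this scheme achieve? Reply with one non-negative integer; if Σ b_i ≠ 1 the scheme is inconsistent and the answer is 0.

3

b = (317/558, -605/5394, 142/261)
c = (0, 31/11, 3/2)
Ac = (0, 0, 87/284)
Σ b_i: 317/558·1 + (-605/5394)·1 + 142/261·1 = 1 ✓
b·c: (-605/5394)·31/11 + 142/261·3/2 = 1/2 ✓
b·c²: (-605/5394)·961/121 + 142/261·9/4 = 1/3 ✓
b·Ac: 142/261·87/284 = 1/6 ✓; 3 stages ⇒ order 3.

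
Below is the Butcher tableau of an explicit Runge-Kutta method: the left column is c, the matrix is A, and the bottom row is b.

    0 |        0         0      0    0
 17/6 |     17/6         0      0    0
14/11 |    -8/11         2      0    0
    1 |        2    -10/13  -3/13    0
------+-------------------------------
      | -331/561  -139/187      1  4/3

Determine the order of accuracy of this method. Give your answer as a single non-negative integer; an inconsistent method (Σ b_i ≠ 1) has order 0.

2

b = (-331/561, -139/187, 1, 4/3)
c = (0, 17/6, 14/11, 1)
Ac = (0, 0, 17/3, -1061/429)
Σ b_i: (-331/561)·1 + (-139/187)·1 + 1·1 + 4/3·1 = 1 ✓
b·c: (-139/187)·17/6 + 1·14/11 + 4/3·1 = 1/2 ✓
b·c²: (-139/187)·289/36 + 1·196/121 + 4/3·1 = -13129/4356 ≠ 1/3 ⇒ order 2.
b·Ac: 1·17/3 + 4/3·(-1061/429) = 3049/1287 ≠ 1/6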